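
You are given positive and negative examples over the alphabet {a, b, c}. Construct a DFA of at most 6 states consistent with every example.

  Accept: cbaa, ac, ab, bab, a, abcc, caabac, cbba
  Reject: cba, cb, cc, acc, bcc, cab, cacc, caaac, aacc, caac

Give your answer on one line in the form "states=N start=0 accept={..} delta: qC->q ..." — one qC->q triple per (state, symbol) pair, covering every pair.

State merging on the prefix tree: take the shortest (then alphabetical) example prefix whose next move is undefined and point that move at state 0, else 1, else 2, ...; a target is out if some Accept/Reject pair would then sit in one state with the same input left (inseparable). If every existing state is out, open a new one.
a: 0a undefined. 0a->0: no, abcc/bcc meet in 0 with "bcc" left. Open state 1: 0a->1.
b: 0b undefined. 0b->0: ok.
c: 0c undefined. 0c->0: no, ab/cab meet in 1 with "b" left. 0c->1: no, ac/cc meet in 1 with "c" left. Open state 2: 0c->2.
aa: 1a undefined. 1a->0: ok.
ab: 1b undefined. 1b->0: no, abcc/cc meet in 2 with "c" left. 1b->1: no, abcc/acc meet in 1 with "cc" left. 1b->2: ok.
ac: 1c undefined. 1c->0: no, ab/acc meet in 2. 1c->1: no, ac/acc meet in 1. 1c->2: ok.
ca: 2a undefined. 2a->0: no, ac/caaac meet in 2. 2a->1: no, ac/cab meet in 2. 2a->2: no, abcc/cacc meet in 2 with "cc" left. Open state 3: 2a->3.
cb: 2b undefined. 2b->0: no, cbaa/cb meet in 0. 2b->1: no, cbaa/cb meet in 1. 2b->2: no, ac/cb meet in 2. 2b->3: ok.
cc: 2c undefined. 2c->0: ok.
caa: 3a undefined. 3a->0: no, ac/caaac meet in 2. 3a->1: no, cbaa/cc meet in 0. 3a->2: no, cbaa/cb meet in 3. 3a->3: no, cbaa/cba meet in 3. Open state 4: 3a->4.
cab: 3b undefined. 3b->0: ok.
cac: 3c undefined. 3c->0: no, ac/cacc meet in 2. 3c->1: no, ac/cacc meet in 2. 3c->2: ok.
caaa: 4a undefined. 4a->0: no, cbaa/cc meet in 0. 4a->1: no, ac/caaac meet in 2. 4a->2: ok.
caab: 4b undefined. 4b->0: ok.
caac: 4c undefined. 4c->0: ok.
All examples now run through 5 states with every (state, symbol) defined. Accept strings end in {1,2}, Reject strings end in {0,3,4}; accept={1,2}.

states=5 start=0 accept={1,2} delta: 0a->1 0b->0 0c->2 1a->0 1b->2 1c->2 2a->3 2b->3 2c->0 3a->4 3b->0 3c->2 4a->2 4b->0 4c->0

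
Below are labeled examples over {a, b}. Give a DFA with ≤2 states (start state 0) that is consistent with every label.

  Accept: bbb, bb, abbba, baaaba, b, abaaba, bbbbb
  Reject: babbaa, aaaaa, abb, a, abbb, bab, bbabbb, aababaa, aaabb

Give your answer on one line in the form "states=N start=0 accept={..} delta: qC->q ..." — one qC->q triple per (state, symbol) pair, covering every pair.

states=2 start=0 accept={0} delta: 0a->1 0b->0 1a->0 1b->1

Fold the examples into a partial DFA from state 0: repeatedly fix the first undefined (state, symbol) met by the shortest-then-alphabetical prefix, trying targets in increasing order and rejecting any under which an Accept and a Reject string meet in one state with the same remainder; add a state when all current targets are rejected. Accepting states are where Accept strings end.
a: 0a undefined. 0a->0: no, bbb/abbb meet in 0 with "bbb" left. Open state 1: 0a->1.
b: 0b undefined. 0b->0: ok.
aa: 1a undefined. 1a->0: ok.
ab: 1b undefined. 1b->0: no, bbb/babbaa meet in 0. 1b->1: ok.
All examples now run through 2 states with every (state, symbol) defined. Accept strings end in {0}, Reject strings end in {1}; accept={0}.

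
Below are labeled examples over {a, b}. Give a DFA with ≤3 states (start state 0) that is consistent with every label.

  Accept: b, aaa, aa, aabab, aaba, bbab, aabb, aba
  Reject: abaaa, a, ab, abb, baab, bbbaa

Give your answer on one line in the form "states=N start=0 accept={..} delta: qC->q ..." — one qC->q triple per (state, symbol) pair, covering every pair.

Fold the examples into a partial DFA from state 0: repeatedly fix the first undefined (state, symbol) met by the shortest-then-alphabetical prefix, trying targets in increasing order and rejecting any under which an Accept and a Reject string meet in one state with the same remainder; add a state when all current targets are rejected. Accepting states are where Accept strings end.
a: 0a undefined. 0a->0: no, b/ab meet in 0 with "b" left. Open state 1: 0a->1.
b: 0b undefined. 0b->0: no, aa/bbbaa meet in 1 with "a" left. 0b->1: no, b/a meet in 1. Open state 2: 0b->2.
aa: 1a undefined. 1a->0: no, aaa/a meet in 1. 1a->1: no, aaa/a meet in 1. 1a->2: ok.
ab: 1b undefined. 1b->0: no, b/abb meet in 2. 1b->1: ok.
ba: 2a undefined. 2a->0: ok.
bb: 2b undefined. 2b->0: no, aabab/abaaa meet in 1. 2b->1: no, aaa/bbbaa meet in 0. 2b->2: ok.
All examples now run through 3 states with every (state, symbol) defined. Accept strings end in {0,2}, Reject strings end in {1}; accept={0,2}.

states=3 start=0 accept={0,2} delta: 0a->1 0b->2 1a->2 1b->1 2a->0 2b->2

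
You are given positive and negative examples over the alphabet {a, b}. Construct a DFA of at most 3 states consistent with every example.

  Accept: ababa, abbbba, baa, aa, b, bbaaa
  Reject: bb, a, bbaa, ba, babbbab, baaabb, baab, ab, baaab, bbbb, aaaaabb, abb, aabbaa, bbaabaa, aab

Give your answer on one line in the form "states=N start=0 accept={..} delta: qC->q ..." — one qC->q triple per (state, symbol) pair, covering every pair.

Grow the machine one transition at a time. Run the examples from 0; the earliest place one falls off (shortest prefix, ties alphabetical) gets sent to the lowest-numbered state that keeps every Accept/Reject pair distinguishable — a pair clashes when both reach the same state with identical unread suffix — and to a fresh state only if none does.
a: 0a undefined. 0a->0: no, aa/a meet in 0. Open state 1: 0a->1.
b: 0b undefined. 0b->0: no, baa/bbaa meet in 1 with "a" left. 0b->1: no, aa/ba meet in 1 with "a" left. Open state 2: 0b->2.
aa: 1a undefined. 1a->0: no, b/aab meet in 2. 1a->1: no, aa/a meet in 1. 1a->2: ok.
ab: 1b undefined. 1b->0: no, ababa/a meet in 1. 1b->1: ok.
ba: 2a undefined. 2a->0: no, baa/a meet in 1. 2a->1: ok.
bb: 2b undefined. 2b->0: no, ababa/a meet in 1. 2b->1: ok.
All examples now run through 3 states with every (state, symbol) defined. Accept strings end in {2}, Reject strings end in {1}; accept={2}.

states=3 start=0 accept={2} delta: 0a->1 0b->2 1a->2 1b->1 2a->1 2b->1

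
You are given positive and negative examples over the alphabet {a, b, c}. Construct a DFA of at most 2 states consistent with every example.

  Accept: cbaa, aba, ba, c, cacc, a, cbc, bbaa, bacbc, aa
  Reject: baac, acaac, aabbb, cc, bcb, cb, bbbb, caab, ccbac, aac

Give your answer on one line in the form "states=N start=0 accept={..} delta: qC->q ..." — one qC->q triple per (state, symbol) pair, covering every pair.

states=2 start=0 accept={1} delta: 0a->1 0b->0 0c->1 1a->1 1b->0 1c->0

State merging on the prefix tree: take the shortest (then alphabetical) example prefix whose next move is undefined and point that move at state 0, else 1, else 2, ...; a target is out if some Accept/Reject pair would then sit in one state with the same input left (inseparable). If every existing state is out, open a new one.
a: 0a undefined. 0a->0: no, c/aac meet in 0 with "c" left. Open state 1: 0a->1.
b: 0b undefined. 0b->0: ok.
c: 0c undefined. 0c->0: no, c/cc meet in 0. 0c->1: ok.
aa: 1a undefined. 1a->0: no, ba/baac meet in 1. 1a->1: ok.
ab: 1b undefined. 1b->0: ok.
ac: 1c undefined. 1c->0: ok.
All examples now run through 2 states with every (state, symbol) defined. Accept strings end in {1}, Reject strings end in {0}; accept={1}.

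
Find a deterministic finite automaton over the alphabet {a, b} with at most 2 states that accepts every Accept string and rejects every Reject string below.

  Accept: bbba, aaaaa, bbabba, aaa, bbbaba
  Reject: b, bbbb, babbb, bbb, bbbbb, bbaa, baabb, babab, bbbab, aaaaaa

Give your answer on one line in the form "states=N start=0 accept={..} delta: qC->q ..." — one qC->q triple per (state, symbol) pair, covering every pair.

Fold the examples into a partial DFA from state 0: repeatedly fix the first undefined (state, symbol) met by the shortest-then-alphabetical prefix, trying targets in increasing order and rejecting any under which an Accept and a Reject string meet in one state with the same remainder; add a state when all current targets are rejected. Accepting states are where Accept strings end.
a: 0a undefined. 0a->0: no, aaaaa/aaaaaa meet in 0. Open state 1: 0a->1.
b: 0b undefined. 0b->0: ok.
aa: 1a undefined. 1a->0: ok.
bab: 1b undefined. 1b->0: ok.
All examples now run through 2 states with every (state, symbol) defined. Accept strings end in {1}, Reject strings end in {0}; accept={1}.

states=2 start=0 accept={1} delta: 0a->1 0b->0 1a->0 1b->0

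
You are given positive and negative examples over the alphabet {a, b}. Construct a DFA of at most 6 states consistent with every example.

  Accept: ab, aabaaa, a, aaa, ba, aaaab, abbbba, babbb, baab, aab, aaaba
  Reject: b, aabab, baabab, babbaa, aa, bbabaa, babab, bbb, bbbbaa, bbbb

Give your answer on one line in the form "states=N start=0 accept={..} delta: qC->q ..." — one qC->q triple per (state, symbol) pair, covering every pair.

states=5 start=0 accept={1,3,4} delta: 0a->1 0b->0 1a->2 1b->3 2a->1 2b->3 3a->4 3b->2 4a->0 4b->0

Fold the examples into a partial DFA from state 0: repeatedly fix the first undefined (state, symbol) met by the shortest-then-alphabetical prefix, trying targets in increasing order and rejecting any under which an Accept and a Reject string meet in one state with the same remainder; add a state when all current targets are rejected. Accepting states are where Accept strings end.
a: 0a undefined. 0a->0: no, ab/b meet in 0 with "b" left. Open state 1: 0a->1.
b: 0b undefined. 0b->0: ok.
aa: 1a undefined. 1a->0: no, ab/aabab meet in 1 with "b" left. 1a->1: no, a/aa meet in 1. Open state 2: 1a->2.
ab: 1b undefined. 1b->0: no, ab/b meet in 0. 1b->1: no, aaa/babbaa meet in 2 with "a" left. 1b->2: no, ab/aa meet in 2. Open state 3: 1b->3.
aaa: 2a undefined. 2a->0: no, aaa/b meet in 0. 2a->1: ok.
aab: 2b undefined. 2b->0: no, ab/aabab meet in 3. 2b->1: no, aabaaa/aa meet in 2. 2b->2: no, ab/aabab meet in 3. 2b->3: ok.
abb: 3b undefined. 3b->0: no, babbb/b meet in 0. 3b->1: no, a/babbaa meet in 1. 3b->2: ok.
aaba: 3a undefined. 3a->0: no, aabaaa/babbaa meet in 2. 3a->1: no, ab/aabab meet in 3. 3a->2: no, ab/aabab meet in 3. 3a->3: no, ab/bbabaa meet in 3. Open state 4: 3a->4.
aabaa: 4a undefined. 4a->0: ok.
aabab: 4b undefined. 4b->0: ok.
All examples now run through 5 states with every (state, symbol) defined. Accept strings end in {1,3,4}, Reject strings end in {0,2}; accept={1,3,4}.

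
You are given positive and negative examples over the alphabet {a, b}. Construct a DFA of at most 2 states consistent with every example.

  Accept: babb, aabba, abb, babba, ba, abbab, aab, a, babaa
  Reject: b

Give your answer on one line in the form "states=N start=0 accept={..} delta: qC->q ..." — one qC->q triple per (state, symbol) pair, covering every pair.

states=2 start=0 accept={1} delta: 0a->1 0b->0 1a->1 1b->1

Grow the machine one transition at a time. Run the examples from 0; the earliest place one falls off (shortest prefix, ties alphabetical) gets sent to the lowest-numbered state that keeps every Accept/Reject pair distinguishable — a pair clashes when both reach the same state with identical unread suffix — and to a fresh state only if none does.
a: 0a undefined. 0a->0: no, aab/b meet in 0 with "b" left. Open state 1: 0a->1.
b: 0b undefined. 0b->0: ok.
aa: 1a undefined. 1a->0: no, aab/b meet in 0. 1a->1: ok.
ab: 1b undefined. 1b->0: no, babb/b meet in 0. 1b->1: ok.
All examples now run through 2 states with every (state, symbol) defined. Accept strings end in {1}, Reject strings end in {0}; accept={1}.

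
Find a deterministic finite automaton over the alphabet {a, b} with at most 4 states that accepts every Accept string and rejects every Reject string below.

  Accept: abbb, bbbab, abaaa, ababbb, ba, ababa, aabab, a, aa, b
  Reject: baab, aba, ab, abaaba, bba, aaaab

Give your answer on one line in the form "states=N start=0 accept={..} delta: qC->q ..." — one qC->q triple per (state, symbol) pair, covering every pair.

Grow the machine one transition at a time. Run the examples from 0; the earliest place one falls off (shortest prefix, ties alphabetical) gets sent to the lowest-numbered state that keeps every Accept/Reject pair distinguishable — a pair clashes when both reach the same state with identical unread suffix — and to a fresh state only if none does.
a: 0a undefined. 0a->0: no, ba/aba meet in 0 with "ba" left. Open state 1: 0a->1.
b: 0b undefined. 0b->0: no, bbbab/ab meet in 1 with "b" left. 0b->1: ok.
aa: 1a undefined. 1a->0: no, aabab/aaaab meet in 1. 1a->1: ok.
ab: 1b undefined. 1b->0: no, abbb/baab meet in 0. 1b->1: no, abbb/baab meet in 1. Open state 2: 1b->2.
aba: 2a undefined. 2a->0: ok.
abb: 2b undefined. 2b->0: no, bbbab/baab meet in 2. 2b->1: no, abbb/baab meet in 2. 2b->2: no, abbb/baab meet in 2. Open state 3: 2b->3.
abbb: 3b undefined. 3b->0: no, abbb/aba meet in 0. 3b->1: ok.
bbba: 3a undefined. 3a->0: ok.
All examples now run through 4 states with every (state, symbol) defined. Accept strings end in {1,3}, Reject strings end in {0,2}; accept={1,3}.

states=4 start=0 accept={1,3} delta: 0a->1 0b->1 1a->1 1b->2 2a->0 2b->3 3a->0 3b->1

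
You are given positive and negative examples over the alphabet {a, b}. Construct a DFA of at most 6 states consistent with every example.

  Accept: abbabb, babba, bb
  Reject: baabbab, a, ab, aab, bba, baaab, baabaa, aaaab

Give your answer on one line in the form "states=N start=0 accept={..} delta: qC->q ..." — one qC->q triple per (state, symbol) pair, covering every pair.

Fold the examples into a partial DFA from state 0: repeatedly fix the first undefined (state, symbol) met by the shortest-then-alphabetical prefix, trying targets in increasing order and rejecting any under which an Accept and a Reject string meet in one state with the same remainder; add a state when all current targets are rejected. Accepting states are where Accept strings end.
a: 0a undefined. 0a->0: ok.
b: 0b undefined. 0b->0: no, abbabb/baabbab meet in 0. Open state 1: 0b->1.
ba: 1a undefined. 1a->0: no, babba/bba meet in 1 with "ba" left. 1a->1: no, bb/baaab meet in 1 with "b" left. Open state 2: 1a->2.
bb: 1b undefined. 1b->0: no, abbabb/a meet in 0. 1b->1: no, bb/ab meet in 1. 1b->2: ok.
baa: 2a undefined. 2a->0: ok.
bab: 2b undefined. 2b->0: ok.
All examples now run through 3 states with every (state, symbol) defined. Accept strings end in {2}, Reject strings end in {0,1}; accept={2}.

states=3 start=0 accept={2} delta: 0a->0 0b->1 1a->2 1b->2 2a->0 2b->0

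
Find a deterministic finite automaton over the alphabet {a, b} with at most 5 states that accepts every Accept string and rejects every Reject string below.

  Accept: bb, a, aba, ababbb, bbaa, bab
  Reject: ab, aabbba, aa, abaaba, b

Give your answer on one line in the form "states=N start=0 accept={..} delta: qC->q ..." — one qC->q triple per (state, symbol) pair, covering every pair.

State merging on the prefix tree: take the shortest (then alphabetical) example prefix whose next move is undefined and point that move at state 0, else 1, else 2, ...; a target is out if some Accept/Reject pair would then sit in one state with the same input left (inseparable). If every existing state is out, open a new one.
a: 0a undefined. 0a->0: no, a/aa meet in 0. Open state 1: 0a->1.
b: 0b undefined. 0b->0: no, bb/b meet in 0. 0b->1: no, bb/ab meet in 1 with "b" left. Open state 2: 0b->2.
aa: 1a undefined. 1a->0: ok.
ab: 1b undefined. 1b->0: ok.
ba: 2a undefined. 2a->0: no, bab/b meet in 2. 2a->1: no, a/abaaba meet in 1. 2a->2: ok.
bb: 2b undefined. 2b->0: no, bb/ab meet in 0. 2b->1: no, bb/aabbba meet in 1. 2b->2: no, bb/aabbba meet in 2. Open state 3: 2b->3.
bba: 3a undefined. 3a->0: ok.
aabbb: 3b undefined. 3b->0: no, a/aabbba meet in 1. 3b->1: ok.
All examples now run through 4 states with every (state, symbol) defined. Accept strings end in {1,3}, Reject strings end in {0,2}; accept={1,3}.

states=4 start=0 accept={1,3} delta: 0a->1 0b->2 1a->0 1b->0 2a->2 2b->3 3a->0 3b->1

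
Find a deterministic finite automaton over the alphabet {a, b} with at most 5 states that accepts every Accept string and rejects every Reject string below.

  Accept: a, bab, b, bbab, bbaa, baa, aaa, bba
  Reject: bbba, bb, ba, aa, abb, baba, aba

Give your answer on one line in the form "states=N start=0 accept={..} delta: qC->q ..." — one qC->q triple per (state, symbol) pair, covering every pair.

Grow the machine one transition at a time. Run the examples from 0; the earliest place one falls off (shortest prefix, ties alphabetical) gets sent to the lowest-numbered state that keeps every Accept/Reject pair distinguishable — a pair clashes when both reach the same state with identical unread suffix — and to a fresh state only if none does.
a: 0a undefined. 0a->0: no, a/aa meet in 0. Open state 1: 0a->1.
b: 0b undefined. 0b->0: no, a/bbba meet in 1. 0b->1: no, bba/aba meet in 1 with "ba" left. Open state 2: 0b->2.
aa: 1a undefined. 1a->0: ok.
ab: 1b undefined. 1b->0: no, a/aba meet in 1. 1b->1: no, a/abb meet in 1. 1b->2: ok.
ba: 2a undefined. 2a->0: ok.
bb: 2b undefined. 2b->0: no, bbaa/bbba meet in 0. 2b->1: no, a/bb meet in 1. 2b->2: no, bab/bb meet in 2. Open state 3: 2b->3.
bba: 3a undefined. 3a->0: no, bba/ba meet in 0. 3a->1: no, bbaa/ba meet in 0. 3a->2: no, bbab/bb meet in 3. 3a->3: no, bbaa/bb meet in 3. Open state 4: 3a->4.
bbb: 3b undefined. 3b->0: no, a/bbba meet in 1. 3b->1: ok.
bbaa: 4a undefined. 4a->0: no, bbaa/bbba meet in 0. 4a->1: ok.
bbab: 4b undefined. 4b->0: no, bbab/bbba meet in 0. 4b->1: ok.
All examples now run through 5 states with every (state, symbol) defined. Accept strings end in {1,2,4}, Reject strings end in {0,3}; accept={1,2,4}.

states=5 start=0 accept={1,2,4} delta: 0a->1 0b->2 1a->0 1b->2 2a->0 2b->3 3a->4 3b->1 4a->1 4b->1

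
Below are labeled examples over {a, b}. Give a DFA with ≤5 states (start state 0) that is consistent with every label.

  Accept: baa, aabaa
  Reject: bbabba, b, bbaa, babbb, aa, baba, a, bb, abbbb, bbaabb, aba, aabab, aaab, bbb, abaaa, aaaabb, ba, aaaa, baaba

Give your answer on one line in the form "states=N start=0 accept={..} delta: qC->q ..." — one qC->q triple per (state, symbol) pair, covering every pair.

states=4 start=0 accept={3} delta: 0a->0 0b->1 1a->2 1b->0 2a->3 2b->0 3a->0 3b->0

Fold the examples into a partial DFA from state 0: repeatedly fix the first undefined (state, symbol) met by the shortest-then-alphabetical prefix, trying targets in increasing order and rejecting any under which an Accept and a Reject string meet in one state with the same remainder; add a state when all current targets are rejected. Accepting states are where Accept strings end.
a: 0a undefined. 0a->0: ok.
b: 0b undefined. 0b->0: no, baa/bbabba meet in 0. Open state 1: 0b->1.
ba: 1a undefined. 1a->0: no, baa/aa meet in 0. 1a->1: no, baa/b meet in 1. Open state 2: 1a->2.
bb: 1b undefined. 1b->0: ok.
baa: 2a undefined. 2a->0: no, baa/bbabba meet in 0. 2a->1: no, baa/b meet in 1. 2a->2: no, baa/aba meet in 2. Open state 3: 2a->3.
bab: 2b undefined. 2b->0: ok.
baab: 3b undefined. 3b->0: ok.
abaaa: 3a undefined. 3a->0: ok.
All examples now run through 4 states with every (state, symbol) defined. Accept strings end in {3}, Reject strings end in {0,1,2}; accept={3}.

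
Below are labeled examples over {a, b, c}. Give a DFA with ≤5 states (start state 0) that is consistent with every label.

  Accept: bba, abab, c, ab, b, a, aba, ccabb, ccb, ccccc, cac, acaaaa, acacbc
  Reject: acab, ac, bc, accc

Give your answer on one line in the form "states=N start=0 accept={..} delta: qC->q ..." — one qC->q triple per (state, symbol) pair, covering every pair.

Fold the examples into a partial DFA from state 0: repeatedly fix the first undefined (state, symbol) met by the shortest-then-alphabetical prefix, trying targets in increasing order and rejecting any under which an Accept and a Reject string meet in one state with the same remainder; add a state when all current targets are rejected. Accepting states are where Accept strings end.
a: 0a undefined. 0a->0: no, c/ac meet in 0 with "c" left. Open state 1: 0a->1.
b: 0b undefined. 0b->0: no, c/bc meet in 0 with "c" left. 0b->1: ok.
c: 0c undefined. 0c->0: no, cac/ac meet in 1 with "c" left. 0c->1: ok.
ab: 1b undefined. 1b->0: ok.
ac: 1c undefined. 1c->0: no, abab/acab meet in 0. 1c->1: no, bba/ac meet in 1. Open state 2: 1c->2.
ca: 1a undefined. 1a->0: ok.
aca: 2a undefined. 2a->0: no, bba/acab meet in 1. 2a->1: no, abab/acab meet in 0. 2a->2: no, ccb/acab meet in 2 with "b" left. Open state 3: 2a->3.
acc: 2c undefined. 2c->0: no, bba/accc meet in 1. 2c->1: ok.
ccb: 2b undefined. 2b->0: ok.
acaa: 3a undefined. 3a->0: ok.
acab: 3b undefined. 3b->0: no, abab/acab meet in 0. 3b->1: no, bba/acab meet in 1. 3b->2: ok.
acac: 3c undefined. 3c->0: no, acacbc/acab meet in 2. 3c->1: ok.
All examples now run through 4 states with every (state, symbol) defined. Accept strings end in {0,1}, Reject strings end in {2}; accept={0,1}.

states=4 start=0 accept={0,1} delta: 0a->1 0b->1 0c->1 1a->0 1b->0 1c->2 2a->3 2b->0 2c->1 3a->0 3b->2 3c->1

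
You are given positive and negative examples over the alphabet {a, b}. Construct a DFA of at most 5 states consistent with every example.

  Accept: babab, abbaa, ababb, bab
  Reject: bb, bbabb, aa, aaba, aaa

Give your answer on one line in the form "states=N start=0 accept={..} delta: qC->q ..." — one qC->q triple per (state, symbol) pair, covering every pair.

Grow the machine one transition at a time. Run the examples from 0; the earliest place one falls off (shortest prefix, ties alphabetical) gets sent to the lowest-numbered state that keeps every Accept/Reject pair distinguishable — a pair clashes when both reach the same state with identical unread suffix — and to a fresh state only if none does.
a: 0a undefined. 0a->0: ok.
b: 0b undefined. 0b->0: no, babab/bb meet in 0. Open state 1: 0b->1.
ba: 1a undefined. 1a->0: no, ababb/bb meet in 1 with "b" left. 1a->1: no, bab/bb meet in 1 with "b" left. Open state 2: 1a->2.
bb: 1b undefined. 1b->0: no, abbaa/bb meet in 0. 1b->1: no, ababb/bbabb meet in 2 with "bb" left. 1b->2: ok.
bab: 2b undefined. 2b->0: no, bab/aa meet in 0. 2b->1: no, ababb/bb meet in 2. 2b->2: no, ababb/bb meet in 2. Open state 3: 2b->3.
bba: 2a undefined. 2a->0: no, abbaa/aa meet in 0. 2a->1: no, abbaa/bb meet in 2. 2a->2: no, abbaa/bb meet in 2. 2a->3: ok.
baba: 3a undefined. 3a->0: no, abbaa/aa meet in 0. 3a->1: no, babab/bb meet in 2. 3a->2: no, abbaa/bb meet in 2. 3a->3: ok.
bbab: 3b undefined. 3b->0: no, babab/aa meet in 0. 3b->1: ok.
All examples now run through 4 states with every (state, symbol) defined. Accept strings end in {1,3}, Reject strings end in {0,2}; accept={1,3}.

states=4 start=0 accept={1,3} delta: 0a->0 0b->1 1a->2 1b->2 2a->3 2b->3 3a->3 3b->1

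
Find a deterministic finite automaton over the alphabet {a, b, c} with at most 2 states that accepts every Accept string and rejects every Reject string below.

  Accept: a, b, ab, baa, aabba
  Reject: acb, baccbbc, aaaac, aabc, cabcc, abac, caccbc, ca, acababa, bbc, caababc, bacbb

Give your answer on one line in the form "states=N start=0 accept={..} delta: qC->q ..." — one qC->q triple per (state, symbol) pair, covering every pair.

State merging on the prefix tree: take the shortest (then alphabetical) example prefix whose next move is undefined and point that move at state 0, else 1, else 2, ...; a target is out if some Accept/Reject pair would then sit in one state with the same input left (inseparable). If every existing state is out, open a new one.
a: 0a undefined. 0a->0: ok.
b: 0b undefined. 0b->0: ok.
c: 0c undefined. 0c->0: no, a/acb meet in 0. Open state 1: 0c->1.
ca: 1a undefined. 1a->0: no, a/ca meet in 0. 1a->1: ok.
acb: 1b undefined. 1b->0: no, a/acb meet in 0. 1b->1: ok.
cac: 1c undefined. 1c->0: no, a/caccbc meet in 0. 1c->1: ok.
All examples now run through 2 states with every (state, symbol) defined. Accept strings end in {0}, Reject strings end in {1}; accept={0}.

states=2 start=0 accept={0} delta: 0a->0 0b->0 0c->1 1a->1 1b->1 1c->1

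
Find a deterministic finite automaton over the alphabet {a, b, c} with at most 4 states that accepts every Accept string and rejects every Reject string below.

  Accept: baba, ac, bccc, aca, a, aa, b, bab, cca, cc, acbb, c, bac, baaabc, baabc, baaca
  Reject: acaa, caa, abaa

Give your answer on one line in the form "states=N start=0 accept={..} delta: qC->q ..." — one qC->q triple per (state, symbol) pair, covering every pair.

Fold the examples into a partial DFA from state 0: repeatedly fix the first undefined (state, symbol) met by the shortest-then-alphabetical prefix, trying targets in increasing order and rejecting any under which an Accept and a Reject string meet in one state with the same remainder; add a state when all current targets are rejected. Accepting states are where Accept strings end.
a: 0a undefined. 0a->0: ok.
b: 0b undefined. 0b->0: no, baba/abaa meet in 0. Open state 1: 0b->1.
c: 0c undefined. 0c->0: no, ac/acaa meet in 0. 0c->1: ok.
ba: 1a undefined. 1a->0: no, baba/acaa meet in 0. 1a->1: no, ac/acaa meet in 1. Open state 2: 1a->2.
bc: 1c undefined. 1c->0: ok.
acb: 1b undefined. 1b->0: ok.
baa: 2a undefined. 2a->0: no, bccc/acaa meet in 0. 2a->1: no, ac/acaa meet in 1. 2a->2: no, aca/acaa meet in 2. Open state 3: 2a->3.
bab: 2b undefined. 2b->0: ok.
bac: 2c undefined. 2c->0: ok.
baaa: 3a undefined. 3a->0: ok.
baab: 3b undefined. 3b->0: ok.
baac: 3c undefined. 3c->0: ok.
All examples now run through 4 states with every (state, symbol) defined. Accept strings end in {0,1,2}, Reject strings end in {3}; accept={0,1,2}.

states=4 start=0 accept={0,1,2} delta: 0a->0 0b->1 0c->1 1a->2 1b->0 1c->0 2a->3 2b->0 2c->0 3a->0 3b->0 3c->0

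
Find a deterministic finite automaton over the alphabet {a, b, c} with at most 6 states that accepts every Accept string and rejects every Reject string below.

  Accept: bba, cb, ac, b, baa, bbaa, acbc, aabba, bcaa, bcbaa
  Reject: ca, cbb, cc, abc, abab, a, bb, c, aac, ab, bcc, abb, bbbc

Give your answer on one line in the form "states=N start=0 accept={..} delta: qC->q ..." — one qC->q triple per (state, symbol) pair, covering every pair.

State merging on the prefix tree: take the shortest (then alphabetical) example prefix whose next move is undefined and point that move at state 0, else 1, else 2, ...; a target is out if some Accept/Reject pair would then sit in one state with the same input left (inseparable). If every existing state is out, open a new one.
a: 0a undefined. 0a->0: no, ac/c meet in 0 with "c" left. Open state 1: 0a->1.
b: 0b undefined. 0b->0: no, bba/a meet in 1. 0b->1: no, b/a meet in 1. Open state 2: 0b->2.
c: 0c undefined. 0c->0: ok.
aa: 1a undefined. 1a->0: ok.
ab: 1b undefined. 1b->0: no, cb/abb meet in 2. 1b->1: no, cb/abab meet in 2. 1b->2: no, cb/ab meet in 2. Open state 3: 1b->3.
ac: 1c undefined. 1c->0: no, ac/cc meet in 0. 1c->1: no, ac/ca meet in 1. 1c->2: ok.
ba: 2a undefined. 2a->0: no, baa/ca meet in 1. 2a->1: no, baa/cc meet in 0. 2a->2: ok.
bb: 2b undefined. 2b->0: no, bba/ca meet in 1. 2b->1: no, bba/cc meet in 0. 2b->2: no, bba/cbb meet in 2. 2b->3: no, acbc/abc meet in 3 with "c" left. Open state 4: 2b->4.
bc: 2c undefined. 2c->0: no, bcaa/cc meet in 0. 2c->1: no, cb/bcc meet in 2. 2c->2: no, cb/bcc meet in 2. 2c->3: ok.
aba: 3a undefined. 3a->0: no, cb/abab meet in 2. 3a->1: no, bcaa/cc meet in 0. 3a->2: ok.
abb: 3b undefined. 3b->0: no, bcbaa/cc meet in 0. 3b->1: no, bcbaa/ca meet in 1. 3b->2: no, cb/abb meet in 2. 3b->3: ok.
abc: 3c undefined. 3c->0: ok.
bba: 4a undefined. 4a->0: no, bba/cc meet in 0. 4a->1: no, bba/ca meet in 1. 4a->2: ok.
bbb: 4b undefined. 4b->0: ok.
acbc: 4c undefined. 4c->0: no, acbc/cc meet in 0. 4c->1: no, acbc/ca meet in 1. 4c->2: ok.
All examples now run through 5 states with every (state, symbol) defined. Accept strings end in {2}, Reject strings end in {0,1,3,4}; accept={2}.

states=5 start=0 accept={2} delta: 0a->1 0b->2 0c->0 1a->0 1b->3 1c->2 2a->2 2b->4 2c->3 3a->2 3b->3 3c->0 4a->2 4b->0 4c->2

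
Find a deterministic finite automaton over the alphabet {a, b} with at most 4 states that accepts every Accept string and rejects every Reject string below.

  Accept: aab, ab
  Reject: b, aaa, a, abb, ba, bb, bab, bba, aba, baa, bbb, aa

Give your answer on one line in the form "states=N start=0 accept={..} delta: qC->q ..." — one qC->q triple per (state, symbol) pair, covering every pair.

Grow the machine one transition at a time. Run the examples from 0; the earliest place one falls off (shortest prefix, ties alphabetical) gets sent to the lowest-numbered state that keeps every Accept/Reject pair distinguishable — a pair clashes when both reach the same state with identical unread suffix — and to a fresh state only if none does.
a: 0a undefined. 0a->0: no, aab/b meet in 0 with "b" left. Open state 1: 0a->1.
b: 0b undefined. 0b->0: no, ab/bab meet in 1 with "b" left. 0b->1: no, aab/bab meet in 1 with "ab" left. Open state 2: 0b->2.
aa: 1a undefined. 1a->0: no, aab/b meet in 2. 1a->1: ok.
ab: 1b undefined. 1b->0: ok.
ba: 2a undefined. 2a->0: no, aab/ba meet in 0. 2a->1: no, aab/bab meet in 0. 2a->2: ok.
bb: 2b undefined. 2b->0: no, aab/bb meet in 0. 2b->1: no, aab/bbb meet in 0. 2b->2: ok.
All examples now run through 3 states with every (state, symbol) defined. Accept strings end in {0}, Reject strings end in {1,2}; accept={0}.

states=3 start=0 accept={0} delta: 0a->1 0b->2 1a->1 1b->0 2a->2 2b->2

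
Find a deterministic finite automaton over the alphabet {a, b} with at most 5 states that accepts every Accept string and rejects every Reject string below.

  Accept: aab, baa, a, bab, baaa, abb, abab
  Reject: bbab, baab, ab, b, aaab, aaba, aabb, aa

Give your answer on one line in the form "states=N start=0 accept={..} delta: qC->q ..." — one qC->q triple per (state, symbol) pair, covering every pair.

State merging on the prefix tree: take the shortest (then alphabetical) example prefix whose next move is undefined and point that move at state 0, else 1, else 2, ...; a target is out if some Accept/Reject pair would then sit in one state with the same input left (inseparable). If every existing state is out, open a new one.
a: 0a undefined. 0a->0: no, aab/ab meet in 0 with "b" left. Open state 1: 0a->1.
b: 0b undefined. 0b->0: no, aab/baab meet in 1 with "ab" left. 0b->1: no, a/b meet in 1. Open state 2: 0b->2.
aa: 1a undefined. 1a->0: no, aab/b meet in 2. 1a->1: no, aab/ab meet in 1 with "b" left. 1a->2: no, bab/aaab meet in 2 with "ab" left. Open state 3: 1a->3.
ab: 1b undefined. 1b->0: no, abb/b meet in 2. 1b->1: no, a/ab meet in 1. 1b->2: ok.
ba: 2a undefined. 2a->0: no, bab/baab meet in 2. 2a->1: no, aab/baab meet in 3 with "b" left. 2a->2: no, baa/ab meet in 2. 2a->3: ok.
bb: 2b undefined. 2b->0: ok.
aaa: 3a undefined. 3a->0: ok.
aab: 3b undefined. 3b->0: no, a/aaba meet in 1. 3b->1: ok.
All examples now run through 4 states with every (state, symbol) defined. Accept strings end in {0,1}, Reject strings end in {2,3}; accept={0,1}.

states=4 start=0 accept={0,1} delta: 0a->1 0b->2 1a->3 1b->2 2a->3 2b->0 3a->0 3b->1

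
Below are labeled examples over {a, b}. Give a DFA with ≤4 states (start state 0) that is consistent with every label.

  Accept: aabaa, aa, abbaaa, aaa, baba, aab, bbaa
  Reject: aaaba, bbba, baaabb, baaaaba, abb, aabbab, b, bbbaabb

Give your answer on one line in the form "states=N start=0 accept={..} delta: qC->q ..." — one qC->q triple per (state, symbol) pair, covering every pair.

states=4 start=0 accept={2,3} delta: 0a->1 0b->0 1a->2 1b->1 2a->2 2b->3 3a->1 3b->0

State merging on the prefix tree: take the shortest (then alphabetical) example prefix whose next move is undefined and point that move at state 0, else 1, else 2, ...; a target is out if some Accept/Reject pair would then sit in one state with the same input left (inseparable). If every existing state is out, open a new one.
a: 0a undefined. 0a->0: no, aab/b meet in 0 with "b" left. Open state 1: 0a->1.
b: 0b undefined. 0b->0: ok.
aa: 1a undefined. 1a->0: no, aabaa/b meet in 0. 1a->1: no, aa/bbba meet in 1. Open state 2: 1a->2.
ab: 1b undefined. 1b->0: no, baba/bbba meet in 1. 1b->1: ok.
aaa: 2a undefined. 2a->0: no, aa/baaaaba meet in 2. 2a->1: no, aa/aaaba meet in 2. 2a->2: ok.
aab: 2b undefined. 2b->0: no, aab/baaabb meet in 0. 2b->1: no, aabaa/aaaba meet in 2. 2b->2: no, aabaa/aaaba meet in 2. Open state 3: 2b->3.
aaba: 3a undefined. 3a->0: no, aabaa/bbba meet in 1. 3a->1: ok.
aabb: 3b undefined. 3b->0: ok.
All examples now run through 4 states with every (state, symbol) defined. Accept strings end in {2,3}, Reject strings end in {0,1}; accept={2,3}.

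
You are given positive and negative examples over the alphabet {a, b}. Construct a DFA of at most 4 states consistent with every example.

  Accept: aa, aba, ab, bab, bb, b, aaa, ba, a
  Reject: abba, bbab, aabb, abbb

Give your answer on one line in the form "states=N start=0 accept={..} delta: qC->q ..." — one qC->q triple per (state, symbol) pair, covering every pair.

Fold the examples into a partial DFA from state 0: repeatedly fix the first undefined (state, symbol) met by the shortest-then-alphabetical prefix, trying targets in increasing order and rejecting any under which an Accept and a Reject string meet in one state with the same remainder; add a state when all current targets are rejected. Accepting states are where Accept strings end.
a: 0a undefined. 0a->0: no, bb/aabb meet in 0 with "bb" left. Open state 1: 0a->1.
b: 0b undefined. 0b->0: no, ab/bbab meet in 1 with "b" left. 0b->1: ok.
aa: 1a undefined. 1a->0: no, ab/aabb meet in 1 with "b" left. 1a->1: ok.
ab: 1b undefined. 1b->0: no, aa/abba meet in 1. 1b->1: no, aa/abba meet in 1. Open state 2: 1b->2.
aba: 2a undefined. 2a->0: no, aa/bbab meet in 1. 2a->1: no, ab/bbab meet in 2. 2a->2: ok.
abb: 2b undefined. 2b->0: no, aa/abba meet in 1. 2b->1: no, aa/abba meet in 1. 2b->2: no, aba/abba meet in 2. Open state 3: 2b->3.
abba: 3a undefined. 3a->0: ok.
abbb: 3b undefined. 3b->0: ok.
All examples now run through 4 states with every (state, symbol) defined. Accept strings end in {1,2}, Reject strings end in {0,3}; accept={1,2}.

states=4 start=0 accept={1,2} delta: 0a->1 0b->1 1a->1 1b->2 2a->2 2b->3 3a->0 3b->0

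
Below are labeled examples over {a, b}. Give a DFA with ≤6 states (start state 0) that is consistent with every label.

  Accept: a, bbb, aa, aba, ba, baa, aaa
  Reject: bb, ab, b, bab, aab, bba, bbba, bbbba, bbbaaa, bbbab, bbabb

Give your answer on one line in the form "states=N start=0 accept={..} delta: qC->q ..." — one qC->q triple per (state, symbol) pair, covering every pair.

Fold the examples into a partial DFA from state 0: repeatedly fix the first undefined (state, symbol) met by the shortest-then-alphabetical prefix, trying targets in increasing order and rejecting any under which an Accept and a Reject string meet in one state with the same remainder; add a state when all current targets are rejected. Accepting states are where Accept strings end.
a: 0a undefined. 0a->0: ok.
b: 0b undefined. 0b->0: no, a/bb meet in 0. Open state 1: 0b->1.
ba: 1a undefined. 1a->0: ok.
bb: 1b undefined. 1b->0: no, a/bb meet in 0. 1b->1: no, a/bba meet in 0. Open state 2: 1b->2.
bba: 2a undefined. 2a->0: no, a/bba meet in 0. 2a->1: no, bbb/bbabb meet in 2 with "b" left. 2a->2: ok.
bbb: 2b undefined. 2b->0: no, a/bbba meet in 0. 2b->1: no, a/bbba meet in 0. 2b->2: no, bbb/bb meet in 2. Open state 3: 2b->3.
bbba: 3a undefined. 3a->0: no, a/bbba meet in 0. 3a->1: no, a/bbbaaa meet in 0. 3a->2: no, bbb/bbbab meet in 3. 3a->3: no, bbb/bbba meet in 3. Open state 4: 3a->4.
bbbb: 3b undefined. 3b->0: no, a/bbbba meet in 0. 3b->1: no, a/bbbba meet in 0. 3b->2: ok.
bbbaa: 4a undefined. 4a->0: no, a/bbbaaa meet in 0. 4a->1: no, a/bbbaaa meet in 0. 4a->2: ok.
bbbab: 4b undefined. 4b->0: no, a/bbbab meet in 0. 4b->1: ok.
All examples now run through 5 states with every (state, symbol) defined. Accept strings end in {0,3}, Reject strings end in {1,2,4}; accept={0,3}.

states=5 start=0 accept={0,3} delta: 0a->0 0b->1 1a->0 1b->2 2a->2 2b->3 3a->4 3b->2 4a->2 4b->1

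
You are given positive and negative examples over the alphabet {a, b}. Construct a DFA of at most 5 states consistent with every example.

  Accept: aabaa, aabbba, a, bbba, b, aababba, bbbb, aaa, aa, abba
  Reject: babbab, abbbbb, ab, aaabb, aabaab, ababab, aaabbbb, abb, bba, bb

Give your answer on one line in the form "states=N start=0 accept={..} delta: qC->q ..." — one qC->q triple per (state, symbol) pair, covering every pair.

states=4 start=0 accept={1} delta: 0a->1 0b->1 1a->1 1b->2 2a->3 2b->0 3a->1 3b->0

Grow the machine one transition at a time. Run the examples from 0; the earliest place one falls off (shortest prefix, ties alphabetical) gets sent to the lowest-numbered state that keeps every Accept/Reject pair distinguishable — a pair clashes when both reach the same state with identical unread suffix — and to a fresh state only if none does.
a: 0a undefined. 0a->0: no, b/ab meet in 0 with "b" left. Open state 1: 0a->1.
b: 0b undefined. 0b->0: no, a/bba meet in 1. 0b->1: ok.
aa: 1a undefined. 1a->0: no, aababba/bba meet in 1 with "ba" left. 1a->1: ok.
ab: 1b undefined. 1b->0: no, aabaa/aaabb meet in 1. 1b->1: no, aabaa/babbab meet in 1. Open state 2: 1b->2.
aba: 2a undefined. 2a->0: no, aababba/bba meet in 0. 2a->1: no, aabaa/bba meet in 1. 2a->2: no, aabaa/ab meet in 2. Open state 3: 2a->3.
abb: 2b undefined. 2b->0: ok.
abab: 3b undefined. 3b->0: ok.
aabaa: 3a undefined. 3a->0: no, aabaa/abbbbb meet in 0. 3a->1: ok.
All examples now run through 4 states with every (state, symbol) defined. Accept strings end in {1}, Reject strings end in {0,2,3}; accept={1}.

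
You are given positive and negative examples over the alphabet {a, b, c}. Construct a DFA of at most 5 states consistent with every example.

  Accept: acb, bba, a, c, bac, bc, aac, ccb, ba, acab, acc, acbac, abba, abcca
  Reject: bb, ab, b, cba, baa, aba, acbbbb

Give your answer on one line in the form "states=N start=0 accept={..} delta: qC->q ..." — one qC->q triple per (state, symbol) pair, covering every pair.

states=4 start=0 accept={1,3} delta: 0a->1 0b->0 0c->1 1a->0 1b->2 1c->3 2a->0 2b->0 2c->1 3a->3 3b->1 3c->1

State merging on the prefix tree: take the shortest (then alphabetical) example prefix whose next move is undefined and point that move at state 0, else 1, else 2, ...; a target is out if some Accept/Reject pair would then sit in one state with the same input left (inseparable). If every existing state is out, open a new one.
a: 0a undefined. 0a->0: no, ba/aba meet in 0 with "ba" left. Open state 1: 0a->1.
b: 0b undefined. 0b->0: ok.
c: 0c undefined. 0c->0: no, bba/cba meet in 1. 0c->1: ok.
aa: 1a undefined. 1a->0: ok.
ab: 1b undefined. 1b->0: no, bba/cba meet in 1. 1b->1: no, bba/ab meet in 1. Open state 2: 1b->2.
ac: 1c undefined. 1c->0: no, acb/bb meet in 0. 1c->1: no, acb/ab meet in 2. 1c->2: no, bac/ab meet in 2. Open state 3: 1c->3.
aba: 2a undefined. 2a->0: ok.
abb: 2b undefined. 2b->0: ok.
abc: 2c undefined. 2c->0: no, abcca/bb meet in 0. 2c->1: ok.
aca: 3a undefined. 3a->0: no, acab/bb meet in 0. 3a->1: no, acab/ab meet in 2. 3a->2: no, acab/bb meet in 0. 3a->3: ok.
acb: 3b undefined. 3b->0: no, acb/bb meet in 0. 3b->1: ok.
acc: 3c undefined. 3c->0: no, acc/bb meet in 0. 3c->1: ok.
All examples now run through 4 states with every (state, symbol) defined. Accept strings end in {1,3}, Reject strings end in {0,2}; accept={1,3}.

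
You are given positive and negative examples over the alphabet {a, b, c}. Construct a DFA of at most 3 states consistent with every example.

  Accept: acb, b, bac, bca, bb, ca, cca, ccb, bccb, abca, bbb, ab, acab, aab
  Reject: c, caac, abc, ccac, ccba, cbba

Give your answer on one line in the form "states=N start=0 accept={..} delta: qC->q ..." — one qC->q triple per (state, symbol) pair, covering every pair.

states=3 start=0 accept={0,1} delta: 0a->0 0b->1 0c->2 1a->2 1b->0 1c->2 2a->0 2b->0 2c->0

Grow the machine one transition at a time. Run the examples from 0; the earliest place one falls off (shortest prefix, ties alphabetical) gets sent to the lowest-numbered state that keeps every Accept/Reject pair distinguishable — a pair clashes when both reach the same state with identical unread suffix — and to a fresh state only if none does.
a: 0a undefined. 0a->0: ok.
b: 0b undefined. 0b->0: no, bac/c meet in 0 with "c" left. Open state 1: 0b->1.
c: 0c undefined. 0c->0: no, ca/c meet in 0. 0c->1: no, b/c meet in 1. Open state 2: 0c->2.
ba: 1a undefined. 1a->0: no, bac/c meet in 2. 1a->1: no, bac/abc meet in 1 with "c" left. 1a->2: ok.
bb: 1b undefined. 1b->0: ok.
bc: 1c undefined. 1c->0: no, bca/abc meet in 0. 1c->1: no, b/abc meet in 1. 1c->2: ok.
ca: 2a undefined. 2a->0: ok.
cb: 2b undefined. 2b->0: ok.
cc: 2c undefined. 2c->0: ok.
All examples now run through 3 states with every (state, symbol) defined. Accept strings end in {0,1}, Reject strings end in {2}; accept={0,1}.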